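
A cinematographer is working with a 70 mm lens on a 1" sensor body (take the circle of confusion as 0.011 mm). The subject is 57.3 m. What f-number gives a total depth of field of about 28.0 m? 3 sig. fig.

f/1.80

Write h = H − f = f²/(N·c). The thin-lens limits are Dn = s·h/(h + (s−f)) and Df = s·h/(h − (s−f)), so DoF = Df − Dn = 2·s·(s−f)·h / (h² − (s−f)²).
That is a quadratic in h: DoF·h² − 2·s·(s−f)·h − DoF·(s−f)² = 0 ⇒ h = (s−f)·(s + √(s² + DoF²)) / DoF = 57230 × (57300 + √(57300² + 28000²)) / 28000 = 57230 × (57300 + 63775.3) / 28000 ≈ 247469 mm.
Then N = f²/(c·h) = 70² / (0.011 × 247469) = 4900 / 2722.2 ≈ 1.80.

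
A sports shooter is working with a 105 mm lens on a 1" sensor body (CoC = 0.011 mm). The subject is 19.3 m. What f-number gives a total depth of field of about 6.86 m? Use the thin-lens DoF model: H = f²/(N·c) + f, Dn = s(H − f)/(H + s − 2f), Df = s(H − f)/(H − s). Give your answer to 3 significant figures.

Write h = H − f = f²/(N·c). The thin-lens limits are Dn = s·h/(h + (s−f)) and Df = s·h/(h − (s−f)), so DoF = Df − Dn = 2·s·(s−f)·h / (h² − (s−f)²).
That is a quadratic in h: DoF·h² − 2·s·(s−f)·h − DoF·(s−f)² = 0 ⇒ h = (s−f)·(s + √(s² + DoF²)) / DoF = 19195 × (19300 + √(19300² + 6860²)) / 6860 = 19195 × (19300 + 20482.9) / 6860 ≈ 111317 mm.
Then N = f²/(c·h) = 105² / (0.011 × 111317) = 11025 / 1224.5 ≈ 9.

f/9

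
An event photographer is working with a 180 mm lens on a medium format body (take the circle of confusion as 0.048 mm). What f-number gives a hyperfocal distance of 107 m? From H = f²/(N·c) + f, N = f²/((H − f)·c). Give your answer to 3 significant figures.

f/6.32

Rearrange H = f²/(N·c) + f for N: N = f² / ((H − f)·c).
N = 180² / ((107000 − 180) × 0.048) = 32400 / 5127 ≈ 6.32.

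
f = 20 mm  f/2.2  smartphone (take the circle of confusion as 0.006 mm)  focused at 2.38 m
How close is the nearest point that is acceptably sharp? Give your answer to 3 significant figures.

Hyperfocal distance H = f²/(N·c) + f = 20²/(2.2 × 0.006) + 20 = 400/0.0132 + 20 ≈ 30323.0 mm ≈ 30.32 m.
Near limit Dn = s·(H − f)/(H + s − 2f) = 2380 × (30323.0 − 20) / (30323.0 + 2380 − 2 × 20) = 2380 × 30303.0 / 32663.0 ≈ 2208.0 mm ≈ 2.21 m.

2.21 m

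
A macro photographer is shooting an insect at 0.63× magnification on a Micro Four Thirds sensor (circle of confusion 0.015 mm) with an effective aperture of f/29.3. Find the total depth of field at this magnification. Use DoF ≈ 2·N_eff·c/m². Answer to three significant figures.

At magnification m, DoF ≈ 2·N_eff·c/m² = 2 × 29.3 × 0.015 / 0.63² = 0.879 / 0.3969 ≈ 2.21 mm.

2.21 mm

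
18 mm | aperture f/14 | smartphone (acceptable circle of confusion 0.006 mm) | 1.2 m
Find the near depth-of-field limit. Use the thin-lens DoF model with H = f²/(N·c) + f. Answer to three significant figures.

Hyperfocal distance H = f²/(N·c) + f = 18²/(14 × 0.006) + 18 = 324/0.084 + 18 ≈ 3875.1 mm ≈ 3.875 m.
Near limit Dn = s·(H − f)/(H + s − 2f) = 1200 × (3875.1 − 18) / (3875.1 + 1200 − 2 × 18) = 1200 × 3857.1 / 5039.1 ≈ 918.52 mm ≈ 0.919 m.

0.919 m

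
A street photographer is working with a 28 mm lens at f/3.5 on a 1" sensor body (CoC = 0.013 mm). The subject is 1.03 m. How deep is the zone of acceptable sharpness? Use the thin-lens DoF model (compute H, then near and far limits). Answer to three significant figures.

Hyperfocal distance H = f²/(N·c) + f = 28²/(3.5 × 0.013) + 28 = 784/0.0455 + 28 ≈ 17258.8 mm ≈ 17.26 m.
Near limit Dn = s·(H − f)/(H + s − 2f) = 1030 × (17258.8 − 28) / (17258.8 + 1030 − 2 × 28) = 1030 × 17230.8 / 18232.8 ≈ 973.40 mm.
Far limit Df = s·(H − f)/(H − s) = 1030 × (17258.8 − 28) / (17258.8 − 1030) = 1030 × 17230.8 / 16228.8 ≈ 1093.59 mm.
Depth of field = Df − Dn = 1093.59 − 973.40 ≈ 120.19 mm.

120 mm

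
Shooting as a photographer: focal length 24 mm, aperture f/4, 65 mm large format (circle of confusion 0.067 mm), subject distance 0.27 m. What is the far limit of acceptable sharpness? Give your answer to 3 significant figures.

Hyperfocal distance H = f²/(N·c) + f = 24²/(4 × 0.067) + 24 = 576/0.268 + 24 ≈ 2173.3 mm ≈ 2.173 m.
Far limit Df = s·(H − f)/(H − s) = 270 × (2173.3 − 24) / (2173.3 − 270) = 270 × 2149.3 / 1903.3 ≈ 304.90 mm.

305 mm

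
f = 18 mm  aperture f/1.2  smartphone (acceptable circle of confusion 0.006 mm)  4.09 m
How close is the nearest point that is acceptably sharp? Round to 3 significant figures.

3.75 m

Hyperfocal distance H = f²/(N·c) + f = 18²/(1.2 × 0.006) + 18 = 324/0.0072 + 18 ≈ 45018.0 mm ≈ 45.02 m.
Near limit Dn = s·(H − f)/(H + s − 2f) = 4090 × (45018.0 − 18) / (45018.0 + 4090 − 2 × 18) = 4090 × 45000.0 / 49072.0 ≈ 3750.6 mm ≈ 3.75 m.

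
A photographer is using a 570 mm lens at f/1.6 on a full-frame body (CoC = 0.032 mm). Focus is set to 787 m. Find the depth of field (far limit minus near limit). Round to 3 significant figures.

198 m

Hyperfocal distance H = f²/(N·c) + f = 570²/(1.6 × 0.032) + 570 = 324900/0.0512 + 570 ≈ 6346273.1 mm ≈ 6346 m.
Near limit Dn = s·(H − f)/(H + s − 2f) = 787000 × (6346273.1 − 570) / (6346273.1 + 787000 − 2 × 570) = 787000 × 6345703.1 / 7132133.1 ≈ 700221 mm.
Far limit Df = s·(H − f)/(H − s) = 787000 × (6346273.1 − 570) / (6346273.1 − 787000) = 787000 × 6345703.1 / 5559273.1 ≈ 898331 mm.
Depth of field = Df − Dn = 898331 − 700221 ≈ 198110 mm ≈ 198 m.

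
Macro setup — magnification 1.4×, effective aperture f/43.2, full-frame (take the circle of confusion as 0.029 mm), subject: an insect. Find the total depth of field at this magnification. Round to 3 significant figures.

At magnification m, DoF ≈ 2·N_eff·c/m² = 2 × 43.2 × 0.029 / 1.4² = 2.506 / 1.96 ≈ 1.28 mm.

1.28 mm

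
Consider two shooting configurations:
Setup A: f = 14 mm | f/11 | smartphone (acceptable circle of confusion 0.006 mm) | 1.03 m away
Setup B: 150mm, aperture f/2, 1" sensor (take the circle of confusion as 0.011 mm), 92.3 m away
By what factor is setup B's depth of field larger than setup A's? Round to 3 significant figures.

Setup A: H = 14²/(11×0.006) + 14 ≈ 2983.7 mm; DoF = Df − Dn = 1565.64 − 767.44 ≈ 798.20 mm.
Setup B: H = 150²/(2×0.011) + 150 ≈ 1022877.3 mm; DoF = Df − Dn = 101440 − 84671 ≈ 16769 mm.
Ratio = 16769 / 798.20 ≈ 21.0.

21.0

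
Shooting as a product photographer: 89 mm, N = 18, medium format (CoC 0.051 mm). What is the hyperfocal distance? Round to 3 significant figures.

Hyperfocal distance H = f²/(N·c) + f = 89²/(18 × 0.051) + 89 = 7921/0.918 + 89 ≈ 8717.5 mm ≈ 8.72 m.

8.72 m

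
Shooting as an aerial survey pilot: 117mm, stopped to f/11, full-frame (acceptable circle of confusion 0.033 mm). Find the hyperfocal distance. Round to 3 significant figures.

Hyperfocal distance H = f²/(N·c) + f = 117²/(11 × 0.033) + 117 = 13689/0.363 + 117 ≈ 37827.7 mm ≈ 37.8 m.

37.8 m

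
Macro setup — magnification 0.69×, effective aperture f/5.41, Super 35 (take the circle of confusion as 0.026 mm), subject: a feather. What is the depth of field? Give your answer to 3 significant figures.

At magnification m, DoF ≈ 2·N_eff·c/m² = 2 × 5.41 × 0.026 / 0.69² = 0.2813 / 0.4761 ≈ 0.591 mm.

0.591 mm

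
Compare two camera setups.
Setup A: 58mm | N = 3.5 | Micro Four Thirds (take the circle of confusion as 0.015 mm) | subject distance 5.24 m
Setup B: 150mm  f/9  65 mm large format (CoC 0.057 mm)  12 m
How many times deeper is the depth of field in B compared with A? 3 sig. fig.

8.20

Setup A: H = 58²/(3.5×0.015) + 58 ≈ 64134.2 mm; DoF = Df − Dn = 5701.06 − 4847.94 ≈ 853.12 mm.
Setup B: H = 150²/(9×0.057) + 150 ≈ 44009.6 mm; DoF = Df − Dn = 16442.4 − 9447.5 ≈ 6994.9 mm.
Ratio = 6994.9 / 853.12 ≈ 8.20.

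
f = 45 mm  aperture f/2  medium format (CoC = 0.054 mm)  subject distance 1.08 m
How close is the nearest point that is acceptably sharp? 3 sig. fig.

1.02 m

Hyperfocal distance H = f²/(N·c) + f = 45²/(2 × 0.054) + 45 = 2025/0.108 + 45 ≈ 18795.0 mm ≈ 18.80 m.
Near limit Dn = s·(H − f)/(H + s − 2f) = 1080 × (18795.0 − 45) / (18795.0 + 1080 − 2 × 45) = 1080 × 18750.0 / 19785.0 ≈ 1023.5 mm ≈ 1.02 m.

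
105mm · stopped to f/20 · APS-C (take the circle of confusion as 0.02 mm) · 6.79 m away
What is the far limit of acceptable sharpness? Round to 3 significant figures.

Hyperfocal distance H = f²/(N·c) + f = 105²/(20 × 0.02) + 105 = 11025/0.4 + 105 ≈ 27667.5 mm ≈ 27.67 m.
Far limit Df = s·(H − f)/(H − s) = 6790 × (27667.5 − 105) / (27667.5 − 6790) = 6790 × 27562.5 / 20877.5 ≈ 8964.2 mm ≈ 8.96 m.

8.96 m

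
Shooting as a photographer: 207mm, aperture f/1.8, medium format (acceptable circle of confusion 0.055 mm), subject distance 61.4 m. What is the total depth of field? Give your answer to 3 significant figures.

Hyperfocal distance H = f²/(N·c) + f = 207²/(1.8 × 0.055) + 207 = 42849/0.099 + 207 ≈ 433025.2 mm ≈ 433.0 m.
Near limit Dn = s·(H − f)/(H + s − 2f) = 61400 × (433025.2 − 207) / (433025.2 + 61400 − 2 × 207) = 61400 × 432818.2 / 494011.2 ≈ 53794 mm.
Far limit Df = s·(H − f)/(H − s) = 61400 × (433025.2 − 207) / (433025.2 − 61400) = 61400 × 432818.2 / 371625.2 ≈ 71510 mm.
Depth of field = Df − Dn = 71510 − 53794 ≈ 17716 mm ≈ 17.7 m.

17.7 m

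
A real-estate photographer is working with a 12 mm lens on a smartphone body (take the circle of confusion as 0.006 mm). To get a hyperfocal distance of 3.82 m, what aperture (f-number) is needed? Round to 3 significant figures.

Rearrange H = f²/(N·c) + f for N: N = f² / ((H − f)·c).
N = 12² / ((3820 − 12) × 0.006) = 144 / 22.85 ≈ 6.30.

f/6.30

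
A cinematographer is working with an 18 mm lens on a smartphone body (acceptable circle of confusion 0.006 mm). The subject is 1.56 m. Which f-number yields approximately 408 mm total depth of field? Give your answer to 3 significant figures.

f/4.50

Write h = H − f = f²/(N·c). The thin-lens limits are Dn = s·h/(h + (s−f)) and Df = s·h/(h − (s−f)), so DoF = Df − Dn = 2·s·(s−f)·h / (h² − (s−f)²).
That is a quadratic in h: DoF·h² − 2·s·(s−f)·h − DoF·(s−f)² = 0 ⇒ h = (s−f)·(s + √(s² + DoF²)) / DoF = 1542 × (1560 + √(1560² + 408²)) / 408 = 1542 × (1560 + 1612.47) / 408 ≈ 11990 mm.
Then N = f²/(c·h) = 18² / (0.006 × 11990) = 324 / 71.940 ≈ 4.50.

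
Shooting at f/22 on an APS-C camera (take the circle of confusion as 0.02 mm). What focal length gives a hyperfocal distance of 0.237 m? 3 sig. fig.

9.99 mm

From H = f²/(N·c) + f, with f ≪ H: f ≈ √(H·N·c) = √(237 × 22 × 0.02) = √104.28 ≈ 10.21 mm.
Exact: f² + N·c·f − N·c·H = 0 ⇒ f = (−N·c + √((N·c)² + 4·N·c·H))/2 = (−0.44 + √417.31)/2 ≈ 9.9941 mm ≈ 9.99 mm.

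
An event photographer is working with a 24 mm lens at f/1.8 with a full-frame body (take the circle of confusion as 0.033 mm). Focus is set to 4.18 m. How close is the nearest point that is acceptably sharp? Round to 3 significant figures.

Hyperfocal distance H = f²/(N·c) + f = 24²/(1.8 × 0.033) + 24 = 576/0.0594 + 24 ≈ 9721.0 mm ≈ 9.721 m.
Near limit Dn = s·(H − f)/(H + s − 2f) = 4180 × (9721.0 − 24) / (9721.0 + 4180 − 2 × 24) = 4180 × 9697.0 / 13853.0 ≈ 2926.0 mm ≈ 2.93 m.

2.93 m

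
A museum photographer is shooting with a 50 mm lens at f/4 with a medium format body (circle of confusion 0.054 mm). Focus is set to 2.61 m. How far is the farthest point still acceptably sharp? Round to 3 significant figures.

3.35 m

Hyperfocal distance H = f²/(N·c) + f = 50²/(4 × 0.054) + 50 = 2500/0.216 + 50 ≈ 11624.1 mm ≈ 11.62 m.
Far limit Df = s·(H − f)/(H − s) = 2610 × (11624.1 − 50) / (11624.1 − 2610) = 2610 × 11574.1 / 9014.1 ≈ 3351.2 mm ≈ 3.35 m.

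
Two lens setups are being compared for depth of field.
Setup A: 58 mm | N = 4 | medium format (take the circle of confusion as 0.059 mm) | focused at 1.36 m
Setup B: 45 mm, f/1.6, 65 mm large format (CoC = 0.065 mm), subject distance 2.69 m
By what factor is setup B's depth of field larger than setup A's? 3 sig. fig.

2.97

Setup A: H = 58²/(4×0.059) + 58 ≈ 14312.2 mm; DoF = Df − Dn = 1496.71 − 1246.17 ≈ 250.54 mm.
Setup B: H = 45²/(1.6×0.065) + 45 ≈ 19516.2 mm; DoF = Df − Dn = 3112.86 − 2368.29 ≈ 744.57 mm.
Ratio = 744.57 / 250.54 ≈ 2.97.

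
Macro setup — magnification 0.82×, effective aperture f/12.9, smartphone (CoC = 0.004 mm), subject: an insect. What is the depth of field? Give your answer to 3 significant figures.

At magnification m, DoF ≈ 2·N_eff·c/m² = 2 × 12.9 × 0.004 / 0.82² = 0.1032 / 0.6724 ≈ 0.153 mm.

0.153 mm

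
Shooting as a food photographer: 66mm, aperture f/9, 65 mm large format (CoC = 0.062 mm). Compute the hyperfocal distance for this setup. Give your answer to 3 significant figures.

7.87 m

Hyperfocal distance H = f²/(N·c) + f = 66²/(9 × 0.062) + 66 = 4356/0.558 + 66 ≈ 7872.5 mm ≈ 7.87 m.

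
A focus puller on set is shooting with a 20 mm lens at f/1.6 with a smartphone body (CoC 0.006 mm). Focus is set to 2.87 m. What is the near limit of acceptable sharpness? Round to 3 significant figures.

2.69 m

Hyperfocal distance H = f²/(N·c) + f = 20²/(1.6 × 0.006) + 20 = 400/0.0096 + 20 ≈ 41686.7 mm ≈ 41.69 m.
Near limit Dn = s·(H − f)/(H + s − 2f) = 2870 × (41686.7 − 20) / (41686.7 + 2870 − 2 × 20) = 2870 × 41666.7 / 44516.7 ≈ 2686.3 mm ≈ 2.69 m.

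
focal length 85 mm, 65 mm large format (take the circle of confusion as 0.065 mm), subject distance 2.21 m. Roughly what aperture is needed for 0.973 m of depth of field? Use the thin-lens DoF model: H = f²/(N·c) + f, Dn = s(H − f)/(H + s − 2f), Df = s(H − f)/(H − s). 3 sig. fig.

f/11

Write h = H − f = f²/(N·c). The thin-lens limits are Dn = s·h/(h + (s−f)) and Df = s·h/(h − (s−f)), so DoF = Df − Dn = 2·s·(s−f)·h / (h² − (s−f)²).
That is a quadratic in h: DoF·h² − 2·s·(s−f)·h − DoF·(s−f)² = 0 ⇒ h = (s−f)·(s + √(s² + DoF²)) / DoF = 2125 × (2210 + √(2210² + 973²)) / 973 = 2125 × (2210 + 2414.71) / 973 ≈ 10100 mm.
Then N = f²/(c·h) = 85² / (0.065 × 10100) = 7225 / 656.51 ≈ 11.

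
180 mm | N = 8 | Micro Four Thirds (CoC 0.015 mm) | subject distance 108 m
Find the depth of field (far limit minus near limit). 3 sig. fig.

103 m

Hyperfocal distance H = f²/(N·c) + f = 180²/(8 × 0.015) + 180 = 32400/0.12 + 180 ≈ 270180.0 mm ≈ 270.2 m.
Near limit Dn = s·(H − f)/(H + s − 2f) = 108000 × (270180.0 − 180) / (270180.0 + 108000 − 2 × 180) = 108000 × 270000.0 / 377820.0 ≈ 77180 mm.
Far limit Df = s·(H − f)/(H − s) = 108000 × (270180.0 − 180) / (270180.0 − 108000) = 108000 × 270000.0 / 162180.0 ≈ 179800 mm.
Depth of field = Df − Dn = 179800 − 77180 ≈ 102620 mm ≈ 103 m.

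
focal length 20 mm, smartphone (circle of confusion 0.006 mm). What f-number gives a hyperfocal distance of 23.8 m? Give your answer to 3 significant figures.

Rearrange H = f²/(N·c) + f for N: N = f² / ((H − f)·c).
N = 20² / ((23800 − 20) × 0.006) = 400 / 142.7 ≈ 2.80.

f/2.80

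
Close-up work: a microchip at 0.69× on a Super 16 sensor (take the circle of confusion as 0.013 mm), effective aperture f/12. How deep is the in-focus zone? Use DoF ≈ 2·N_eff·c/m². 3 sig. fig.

0.655 mm

At magnification m, DoF ≈ 2·N_eff·c/m² = 2 × 12 × 0.013 / 0.69² = 0.312 / 0.4761 ≈ 0.655 mm.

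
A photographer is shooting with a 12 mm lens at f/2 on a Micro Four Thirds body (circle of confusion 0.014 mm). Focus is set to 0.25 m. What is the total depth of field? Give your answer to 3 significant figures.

Hyperfocal distance H = f²/(N·c) + f = 12²/(2 × 0.014) + 12 = 144/0.028 + 12 ≈ 5154.9 mm ≈ 5.155 m.
Near limit Dn = s·(H − f)/(H + s − 2f) = 250 × (5154.9 − 12) / (5154.9 + 250 − 2 × 12) = 250 × 5142.9 / 5380.9 ≈ 238.942 mm.
Far limit Df = s·(H − f)/(H − s) = 250 × (5154.9 − 12) / (5154.9 − 250) = 250 × 5142.9 / 4904.9 ≈ 262.131 mm.
Depth of field = Df − Dn = 262.131 − 238.942 ≈ 23.189 mm.

23.2 mm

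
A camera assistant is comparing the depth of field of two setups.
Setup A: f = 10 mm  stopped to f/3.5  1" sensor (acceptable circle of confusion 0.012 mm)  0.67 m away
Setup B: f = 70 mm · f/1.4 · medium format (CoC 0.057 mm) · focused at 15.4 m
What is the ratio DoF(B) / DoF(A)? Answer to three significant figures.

Setup A: H = 10²/(3.5×0.012) + 10 ≈ 2391.0 mm; DoF = Df − Dn = 926.95 − 524.59 ≈ 402.36 mm.
Setup B: H = 70²/(1.4×0.057) + 70 ≈ 61473.5 mm; DoF = Df − Dn = 20524.0 − 12323.4 ≈ 8200.6 mm.
Ratio = 8200.6 / 402.36 ≈ 20.4.

20.4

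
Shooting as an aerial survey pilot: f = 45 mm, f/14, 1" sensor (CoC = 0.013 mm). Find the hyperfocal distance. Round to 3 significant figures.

Hyperfocal distance H = f²/(N·c) + f = 45²/(14 × 0.013) + 45 = 2025/0.182 + 45 ≈ 11171.4 mm ≈ 11.2 m.

11.2 m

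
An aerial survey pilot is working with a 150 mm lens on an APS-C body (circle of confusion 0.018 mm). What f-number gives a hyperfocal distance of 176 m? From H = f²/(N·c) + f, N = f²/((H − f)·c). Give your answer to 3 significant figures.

f/7.11

Rearrange H = f²/(N·c) + f for N: N = f² / ((H − f)·c).
N = 150² / ((176000 − 150) × 0.018) = 22500 / 3165 ≈ 7.11.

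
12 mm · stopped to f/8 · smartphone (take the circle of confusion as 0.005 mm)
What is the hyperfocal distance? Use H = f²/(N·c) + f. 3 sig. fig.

Hyperfocal distance H = f²/(N·c) + f = 12²/(8 × 0.005) + 12 = 144/0.04 + 12 ≈ 3612.0 mm ≈ 3.61 m.

3.61 m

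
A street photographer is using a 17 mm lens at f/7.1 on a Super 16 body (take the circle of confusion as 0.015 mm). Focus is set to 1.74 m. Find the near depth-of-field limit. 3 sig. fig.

Hyperfocal distance H = f²/(N·c) + f = 17²/(7.1 × 0.015) + 17 = 289/0.1065 + 17 ≈ 2730.6 mm ≈ 2.731 m.
Near limit Dn = s·(H − f)/(H + s − 2f) = 1740 × (2730.6 − 17) / (2730.6 + 1740 − 2 × 17) = 1740 × 2713.6 / 4436.6 ≈ 1064.3 mm ≈ 1.06 m.

1.06 m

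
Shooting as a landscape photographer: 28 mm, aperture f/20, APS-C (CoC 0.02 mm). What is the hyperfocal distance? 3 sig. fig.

Hyperfocal distance H = f²/(N·c) + f = 28²/(20 × 0.02) + 28 = 784/0.4 + 28 ≈ 1988.0 mm ≈ 1.99 m.

1.99 m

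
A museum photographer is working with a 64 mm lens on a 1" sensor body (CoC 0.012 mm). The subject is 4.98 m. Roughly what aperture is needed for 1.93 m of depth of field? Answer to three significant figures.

f/13

Write h = H − f = f²/(N·c). The thin-lens limits are Dn = s·h/(h + (s−f)) and Df = s·h/(h − (s−f)), so DoF = Df − Dn = 2·s·(s−f)·h / (h² − (s−f)²).
That is a quadratic in h: DoF·h² − 2·s·(s−f)·h − DoF·(s−f)² = 0 ⇒ h = (s−f)·(s + √(s² + DoF²)) / DoF = 4916 × (4980 + √(4980² + 1930²)) / 1930 = 4916 × (4980 + 5340.91) / 1930 ≈ 26289 mm.
Then N = f²/(c·h) = 64² / (0.012 × 26289) = 4096 / 315.47 ≈ 13.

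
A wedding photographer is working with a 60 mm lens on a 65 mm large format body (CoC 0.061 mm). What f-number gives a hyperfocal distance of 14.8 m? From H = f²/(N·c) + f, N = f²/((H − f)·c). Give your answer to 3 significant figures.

Rearrange H = f²/(N·c) + f for N: N = f² / ((H − f)·c).
N = 60² / ((14800 − 60) × 0.061) = 3600 / 899.1 ≈ 4.

f/4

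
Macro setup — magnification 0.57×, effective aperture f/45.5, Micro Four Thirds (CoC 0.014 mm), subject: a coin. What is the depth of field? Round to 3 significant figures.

3.92 mm

At magnification m, DoF ≈ 2·N_eff·c/m² = 2 × 45.5 × 0.014 / 0.57² = 1.274 / 0.3249 ≈ 3.92 mm.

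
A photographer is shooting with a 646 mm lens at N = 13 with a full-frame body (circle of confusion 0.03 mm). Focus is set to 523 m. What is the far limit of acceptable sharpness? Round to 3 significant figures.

1020 m

Hyperfocal distance H = f²/(N·c) + f = 646²/(13 × 0.03) + 646 = 417316/0.39 + 646 ≈ 1070687.0 mm ≈ 1071 m.
Far limit Df = s·(H − f)/(H − s) = 523000 × (1070687.0 − 646) / (1070687.0 − 523000) = 523000 × 1070041.0 / 547687.0 ≈ 1021809 mm ≈ 1020 m.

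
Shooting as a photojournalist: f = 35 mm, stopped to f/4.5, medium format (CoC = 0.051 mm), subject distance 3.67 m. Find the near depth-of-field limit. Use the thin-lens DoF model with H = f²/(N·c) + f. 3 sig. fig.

Hyperfocal distance H = f²/(N·c) + f = 35²/(4.5 × 0.051) + 35 = 1225/0.2295 + 35 ≈ 5372.7 mm ≈ 5.373 m.
Near limit Dn = s·(H − f)/(H + s − 2f) = 3670 × (5372.7 − 35) / (5372.7 + 3670 − 2 × 35) = 3670 × 5337.7 / 8972.7 ≈ 2183.2 mm ≈ 2.18 m.

2.18 m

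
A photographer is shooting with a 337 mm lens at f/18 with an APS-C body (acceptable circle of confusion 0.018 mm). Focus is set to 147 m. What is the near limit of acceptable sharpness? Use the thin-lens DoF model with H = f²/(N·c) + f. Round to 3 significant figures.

104 m

Hyperfocal distance H = f²/(N·c) + f = 337²/(18 × 0.018) + 337 = 113569/0.324 + 337 ≈ 350858.6 mm ≈ 350.9 m.
Near limit Dn = s·(H − f)/(H + s − 2f) = 147000 × (350858.6 − 337) / (350858.6 + 147000 − 2 × 337) = 147000 × 350521.6 / 497184.6 ≈ 103637 mm ≈ 104 m.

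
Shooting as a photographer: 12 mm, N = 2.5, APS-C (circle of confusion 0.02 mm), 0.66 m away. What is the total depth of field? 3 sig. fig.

Hyperfocal distance H = f²/(N·c) + f = 12²/(2.5 × 0.02) + 12 = 144/0.05 + 12 ≈ 2892.0 mm ≈ 2.892 m.
Near limit Dn = s·(H − f)/(H + s − 2f) = 660 × (2892.0 − 12) / (2892.0 + 660 − 2 × 12) = 660 × 2880.0 / 3528.0 ≈ 538.78 mm.
Far limit Df = s·(H − f)/(H − s) = 660 × (2892.0 − 12) / (2892.0 − 660) = 660 × 2880.0 / 2232.0 ≈ 851.61 mm.
Depth of field = Df − Dn = 851.61 − 538.78 ≈ 312.83 mm.

313 mm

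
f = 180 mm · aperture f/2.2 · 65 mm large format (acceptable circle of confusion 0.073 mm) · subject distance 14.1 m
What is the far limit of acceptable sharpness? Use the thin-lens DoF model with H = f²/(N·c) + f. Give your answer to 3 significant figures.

Hyperfocal distance H = f²/(N·c) + f = 180²/(2.2 × 0.073) + 180 = 32400/0.1606 + 180 ≈ 201923.5 mm ≈ 201.9 m.
Far limit Df = s·(H − f)/(H − s) = 14100 × (201923.5 − 180) / (201923.5 − 14100) = 14100 × 201743.5 / 187823.5 ≈ 15145 mm ≈ 15.1 m.

15.1 m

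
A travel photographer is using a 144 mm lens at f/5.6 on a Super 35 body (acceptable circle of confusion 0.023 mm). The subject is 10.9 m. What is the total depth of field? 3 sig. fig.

1.46 m

Hyperfocal distance H = f²/(N·c) + f = 144²/(5.6 × 0.023) + 144 = 20736/0.1288 + 144 ≈ 161137.8 mm ≈ 161.1 m.
Near limit Dn = s·(H − f)/(H + s − 2f) = 10900 × (161137.8 − 144) / (161137.8 + 10900 − 2 × 144) = 10900 × 160993.8 / 171749.8 ≈ 10217.4 mm.
Far limit Df = s·(H − f)/(H − s) = 10900 × (161137.8 − 144) / (161137.8 − 10900) = 10900 × 160993.8 / 150237.8 ≈ 11680.4 mm.
Depth of field = Df − Dn = 11680.4 − 10217.4 ≈ 1463.0 mm ≈ 1.46 m.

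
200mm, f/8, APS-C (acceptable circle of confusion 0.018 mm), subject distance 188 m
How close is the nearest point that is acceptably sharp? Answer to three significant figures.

Hyperfocal distance H = f²/(N·c) + f = 200²/(8 × 0.018) + 200 = 40000/0.144 + 200 ≈ 277977.8 mm ≈ 278.0 m.
Near limit Dn = s·(H − f)/(H + s − 2f) = 188000 × (277977.8 − 200) / (277977.8 + 188000 − 2 × 200) = 188000 × 277777.8 / 465577.8 ≈ 112166 mm ≈ 112 m.

112 m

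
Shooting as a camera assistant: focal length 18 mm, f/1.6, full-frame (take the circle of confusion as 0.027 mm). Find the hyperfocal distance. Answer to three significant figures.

Hyperfocal distance H = f²/(N·c) + f = 18²/(1.6 × 0.027) + 18 = 324/0.0432 + 18 ≈ 7518.0 mm ≈ 7.52 m.

7.52 m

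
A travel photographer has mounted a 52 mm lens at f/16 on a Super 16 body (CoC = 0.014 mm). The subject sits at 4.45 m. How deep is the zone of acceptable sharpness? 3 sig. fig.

Hyperfocal distance H = f²/(N·c) + f = 52²/(16 × 0.014) + 52 = 2704/0.224 + 52 ≈ 12123.4 mm ≈ 12.12 m.
Near limit Dn = s·(H − f)/(H + s − 2f) = 4450 × (12123.4 − 52) / (12123.4 + 4450 − 2 × 52) = 4450 × 12071.4 / 16469.4 ≈ 3261.7 mm.
Far limit Df = s·(H − f)/(H − s) = 4450 × (12123.4 − 52) / (12123.4 − 4450) = 4450 × 12071.4 / 7673.4 ≈ 7000.5 mm.
Depth of field = Df − Dn = 7000.5 − 3261.7 ≈ 3738.8 mm ≈ 3.74 m.

3.74 m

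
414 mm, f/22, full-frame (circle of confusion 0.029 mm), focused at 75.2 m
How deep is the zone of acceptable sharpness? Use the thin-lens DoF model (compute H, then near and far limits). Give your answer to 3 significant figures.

Hyperfocal distance H = f²/(N·c) + f = 414²/(22 × 0.029) + 414 = 171396/0.638 + 414 ≈ 269059.8 mm ≈ 269.1 m.
Near limit Dn = s·(H − f)/(H + s − 2f) = 75200 × (269059.8 − 414) / (269059.8 + 75200 − 2 × 414) = 75200 × 268645.8 / 343431.8 ≈ 58824 mm.
Far limit Df = s·(H − f)/(H − s) = 75200 × (269059.8 − 414) / (269059.8 − 75200) = 75200 × 268645.8 / 193859.8 ≈ 104210 mm.
Depth of field = Df − Dn = 104210 − 58824 ≈ 45386 mm ≈ 45.4 m.

45.4 m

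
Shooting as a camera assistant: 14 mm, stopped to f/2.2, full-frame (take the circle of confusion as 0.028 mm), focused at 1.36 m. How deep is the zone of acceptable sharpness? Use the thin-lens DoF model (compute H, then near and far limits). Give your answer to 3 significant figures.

Hyperfocal distance H = f²/(N·c) + f = 14²/(2.2 × 0.028) + 14 = 196/0.0616 + 14 ≈ 3195.8 mm ≈ 3.196 m.
Near limit Dn = s·(H − f)/(H + s − 2f) = 1360 × (3195.8 − 14) / (3195.8 + 1360 − 2 × 14) = 1360 × 3181.8 / 4527.8 ≈ 955.7 mm.
Far limit Df = s·(H − f)/(H − s) = 1360 × (3195.8 − 14) / (3195.8 − 1360) = 1360 × 3181.8 / 1835.8 ≈ 2357.1 mm.
Depth of field = Df − Dn = 2357.1 − 955.7 ≈ 1401.4 mm ≈ 1.40 m.

1.40 m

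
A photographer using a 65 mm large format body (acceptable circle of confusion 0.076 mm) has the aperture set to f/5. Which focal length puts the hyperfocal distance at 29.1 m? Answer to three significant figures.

105 mm

From H = f²/(N·c) + f, with f ≪ H: f ≈ √(H·N·c) = √(29100 × 5 × 0.076) = √11058 ≈ 105.2 mm.
The +f correction barely moves this — solving exactly, f² + N·c·f − N·c·H = 0 ⇒ f = (−N·c + √((N·c)² + 4·N·c·H))/2 = (−0.38 + √44232)/2 ≈ 104.97 mm, so f ≈ 105 mm.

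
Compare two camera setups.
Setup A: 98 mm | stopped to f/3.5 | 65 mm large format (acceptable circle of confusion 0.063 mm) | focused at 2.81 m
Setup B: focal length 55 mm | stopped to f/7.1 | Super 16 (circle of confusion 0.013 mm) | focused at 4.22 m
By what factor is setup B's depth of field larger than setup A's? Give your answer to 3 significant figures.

Setup A: H = 98²/(3.5×0.063) + 98 ≈ 43653.6 mm; DoF = Df − Dn = 2996.58 − 2645.29 ≈ 351.29 mm.
Setup B: H = 55²/(7.1×0.013) + 55 ≈ 32828.6 mm; DoF = Df − Dn = 4834.4 − 3744.2 ≈ 1090.2 mm.
Ratio = 1090.2 / 351.29 ≈ 3.10.

3.10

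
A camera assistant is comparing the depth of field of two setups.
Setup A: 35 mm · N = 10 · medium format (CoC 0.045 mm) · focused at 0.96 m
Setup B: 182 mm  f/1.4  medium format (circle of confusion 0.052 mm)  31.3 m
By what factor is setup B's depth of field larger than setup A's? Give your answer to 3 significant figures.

5.83

Setup A: H = 35²/(10×0.045) + 35 ≈ 2757.2 mm; DoF = Df − Dn = 1454.10 − 716.53 ≈ 737.57 mm.
Setup B: H = 182²/(1.4×0.052) + 182 ≈ 455182.0 mm; DoF = Df − Dn = 33597.8 − 29296.4 ≈ 4301.4 mm.
Ratio = 4301.4 / 737.57 ≈ 5.83.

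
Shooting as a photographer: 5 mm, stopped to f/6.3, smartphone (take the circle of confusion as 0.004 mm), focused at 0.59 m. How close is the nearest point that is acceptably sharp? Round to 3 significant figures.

Hyperfocal distance H = f²/(N·c) + f = 5²/(6.3 × 0.004) + 5 = 25/0.0252 + 5 ≈ 997.1 mm ≈ 0.997 m.
Near limit Dn = s·(H − f)/(H + s − 2f) = 590 × (997.1 − 5) / (997.1 + 590 − 2 × 5) = 590 × 992.1 / 1577.1 ≈ 371.14 mm.

371 mm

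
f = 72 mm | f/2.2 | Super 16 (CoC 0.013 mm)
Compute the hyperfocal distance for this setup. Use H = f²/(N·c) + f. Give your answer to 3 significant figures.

Hyperfocal distance H = f²/(N·c) + f = 72²/(2.2 × 0.013) + 72 = 5184/0.0286 + 72 ≈ 181330.7 mm ≈ 181 m.

181 m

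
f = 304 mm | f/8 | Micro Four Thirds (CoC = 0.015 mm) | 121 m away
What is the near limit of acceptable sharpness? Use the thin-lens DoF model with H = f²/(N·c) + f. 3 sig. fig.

105 m

Hyperfocal distance H = f²/(N·c) + f = 304²/(8 × 0.015) + 304 = 92416/0.12 + 304 ≈ 770437.3 mm ≈ 770.4 m.
Near limit Dn = s·(H − f)/(H + s − 2f) = 121000 × (770437.3 − 304) / (770437.3 + 121000 − 2 × 304) = 121000 × 770133.3 / 890829.3 ≈ 104606 mm ≈ 105 m.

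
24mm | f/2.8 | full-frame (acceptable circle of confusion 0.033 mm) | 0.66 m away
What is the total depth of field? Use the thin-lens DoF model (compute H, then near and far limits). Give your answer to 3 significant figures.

136 mm

Hyperfocal distance H = f²/(N·c) + f = 24²/(2.8 × 0.033) + 24 = 576/0.0924 + 24 ≈ 6257.8 mm ≈ 6.258 m.
Near limit Dn = s·(H − f)/(H + s − 2f) = 660 × (6257.8 − 24) / (6257.8 + 660 − 2 × 24) = 660 × 6233.8 / 6869.8 ≈ 598.90 mm.
Far limit Df = s·(H − f)/(H − s) = 660 × (6257.8 − 24) / (6257.8 − 660) = 660 × 6233.8 / 5597.8 ≈ 734.99 mm.
Depth of field = Df − Dn = 734.99 − 598.90 ≈ 136.09 mm.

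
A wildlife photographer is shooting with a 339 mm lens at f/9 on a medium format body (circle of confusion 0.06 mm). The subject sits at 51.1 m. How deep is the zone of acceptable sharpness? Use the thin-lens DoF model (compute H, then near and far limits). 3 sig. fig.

25.8 m

Hyperfocal distance H = f²/(N·c) + f = 339²/(9 × 0.06) + 339 = 114921/0.54 + 339 ≈ 213155.7 mm ≈ 213.2 m.
Near limit Dn = s·(H − f)/(H + s − 2f) = 51100 × (213155.7 − 339) / (213155.7 + 51100 − 2 × 339) = 51100 × 212816.7 / 263577.7 ≈ 41259 mm.
Far limit Df = s·(H − f)/(H − s) = 51100 × (213155.7 − 339) / (213155.7 − 51100) = 51100 × 212816.7 / 162055.7 ≈ 67106 mm.
Depth of field = Df − Dn = 67106 − 41259 ≈ 25847 mm ≈ 25.8 m.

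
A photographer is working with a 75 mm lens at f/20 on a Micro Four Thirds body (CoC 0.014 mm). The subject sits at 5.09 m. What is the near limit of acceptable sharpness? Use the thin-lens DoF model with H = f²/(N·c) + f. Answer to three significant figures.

4.07 m

Hyperfocal distance H = f²/(N·c) + f = 75²/(20 × 0.014) + 75 = 5625/0.28 + 75 ≈ 20164.3 mm ≈ 20.16 m.
Near limit Dn = s·(H − f)/(H + s − 2f) = 5090 × (20164.3 − 75) / (20164.3 + 5090 − 2 × 75) = 5090 × 20089.3 / 25104.3 ≈ 4073.2 mm ≈ 4.07 m.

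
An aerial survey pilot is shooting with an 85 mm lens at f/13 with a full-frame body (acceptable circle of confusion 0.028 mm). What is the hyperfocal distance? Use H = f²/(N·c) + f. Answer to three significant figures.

Hyperfocal distance H = f²/(N·c) + f = 85²/(13 × 0.028) + 85 = 7225/0.364 + 85 ≈ 19933.9 mm ≈ 19.9 m.

19.9 m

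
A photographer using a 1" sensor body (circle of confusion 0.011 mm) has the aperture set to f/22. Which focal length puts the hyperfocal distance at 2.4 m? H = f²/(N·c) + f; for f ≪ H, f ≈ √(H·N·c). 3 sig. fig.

From H = f²/(N·c) + f, with f ≪ H: f ≈ √(H·N·c) = √(2400 × 22 × 0.011) = √580.80 ≈ 24.10 mm.
Exact: f² + N·c·f − N·c·H = 0 ⇒ f = (−N·c + √((N·c)² + 4·N·c·H))/2 = (−0.242 + √2323.3)/2 ≈ 23.979 mm ≈ 24.0 mm.

24.0 mm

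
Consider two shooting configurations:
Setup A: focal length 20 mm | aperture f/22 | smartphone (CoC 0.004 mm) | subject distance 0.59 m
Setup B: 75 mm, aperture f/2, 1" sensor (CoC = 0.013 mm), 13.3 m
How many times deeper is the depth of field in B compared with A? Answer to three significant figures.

10.9

Setup A: H = 20²/(22×0.004) + 20 ≈ 4565.5 mm; DoF = Df − Dn = 674.59 − 524.26 ≈ 150.33 mm.
Setup B: H = 75²/(2×0.013) + 75 ≈ 216421.2 mm; DoF = Df − Dn = 14165.9 − 12533.8 ≈ 1632.1 mm.
Ratio = 1632.1 / 150.33 ≈ 10.9.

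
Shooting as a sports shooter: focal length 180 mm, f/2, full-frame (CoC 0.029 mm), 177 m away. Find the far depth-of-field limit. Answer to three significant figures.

259 m

Hyperfocal distance H = f²/(N·c) + f = 180²/(2 × 0.029) + 180 = 32400/0.058 + 180 ≈ 558800.7 mm ≈ 558.8 m.
Far limit Df = s·(H − f)/(H − s) = 177000 × (558800.7 − 180) / (558800.7 − 177000) = 177000 × 558620.7 / 381800.7 ≈ 258972 mm ≈ 259 m.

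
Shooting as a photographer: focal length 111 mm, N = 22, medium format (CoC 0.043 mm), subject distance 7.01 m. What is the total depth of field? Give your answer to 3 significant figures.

Hyperfocal distance H = f²/(N·c) + f = 111²/(22 × 0.043) + 111 = 12321/0.946 + 111 ≈ 13135.3 mm ≈ 13.14 m.
Near limit Dn = s·(H − f)/(H + s − 2f) = 7010 × (13135.3 − 111) / (13135.3 + 7010 − 2 × 111) = 7010 × 13024.3 / 19923.3 ≈ 4583 mm.
Far limit Df = s·(H − f)/(H − s) = 7010 × (13135.3 − 111) / (13135.3 − 7010) = 7010 × 13024.3 / 6125.3 ≈ 14905 mm.
Depth of field = Df − Dn = 14905 − 4583 ≈ 10322 mm ≈ 10.3 m.

10.3 m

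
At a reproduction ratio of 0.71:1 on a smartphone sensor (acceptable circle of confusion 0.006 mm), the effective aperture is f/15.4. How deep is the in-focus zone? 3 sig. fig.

At magnification m, DoF ≈ 2·N_eff·c/m² = 2 × 15.4 × 0.006 / 0.71² = 0.1848 / 0.5041 ≈ 0.367 mm.

0.367 mm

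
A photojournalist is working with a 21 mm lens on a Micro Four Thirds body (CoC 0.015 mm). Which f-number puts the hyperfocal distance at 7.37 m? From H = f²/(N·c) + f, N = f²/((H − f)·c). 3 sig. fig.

f/4

Rearrange H = f²/(N·c) + f for N: N = f² / ((H − f)·c).
N = 21² / ((7370 − 21) × 0.015) = 441 / 110.2 ≈ 4.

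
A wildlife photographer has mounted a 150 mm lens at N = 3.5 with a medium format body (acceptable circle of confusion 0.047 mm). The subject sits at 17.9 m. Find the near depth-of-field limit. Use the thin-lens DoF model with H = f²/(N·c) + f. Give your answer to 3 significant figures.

15.8 m

Hyperfocal distance H = f²/(N·c) + f = 150²/(3.5 × 0.047) + 150 = 22500/0.1645 + 150 ≈ 136928.1 mm ≈ 136.9 m.
Near limit Dn = s·(H − f)/(H + s − 2f) = 17900 × (136928.1 − 150) / (136928.1 + 17900 − 2 × 150) = 17900 × 136778.1 / 154528.1 ≈ 15844 mm ≈ 15.8 m.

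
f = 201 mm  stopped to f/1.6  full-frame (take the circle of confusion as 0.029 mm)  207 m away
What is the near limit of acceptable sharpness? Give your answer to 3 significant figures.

Hyperfocal distance H = f²/(N·c) + f = 201²/(1.6 × 0.029) + 201 = 40401/0.0464 + 201 ≈ 870912.2 mm ≈ 870.9 m.
Near limit Dn = s·(H − f)/(H + s − 2f) = 207000 × (870912.2 − 201) / (870912.2 + 207000 − 2 × 201) = 207000 × 870711.2 / 1077510.2 ≈ 167272 mm ≈ 167 m.

167 m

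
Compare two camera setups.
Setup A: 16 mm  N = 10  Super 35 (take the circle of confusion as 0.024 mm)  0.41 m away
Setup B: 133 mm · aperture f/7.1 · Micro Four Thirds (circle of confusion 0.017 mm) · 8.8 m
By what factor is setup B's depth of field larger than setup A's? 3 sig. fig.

Setup A: H = 16²/(10×0.024) + 16 ≈ 1082.7 mm; DoF = Df − Dn = 650.15 − 299.41 ≈ 350.74 mm.
Setup B: H = 133²/(7.1×0.017) + 133 ≈ 146686.4 mm; DoF = Df − Dn = 9353.1 − 8308.6 ≈ 1044.5 mm.
Ratio = 1044.5 / 350.74 ≈ 2.98.

2.98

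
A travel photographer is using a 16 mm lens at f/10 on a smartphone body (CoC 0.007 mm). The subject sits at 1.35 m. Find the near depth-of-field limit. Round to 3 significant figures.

Hyperfocal distance H = f²/(N·c) + f = 16²/(10 × 0.007) + 16 = 256/0.07 + 16 ≈ 3673.1 mm ≈ 3.673 m.
Near limit Dn = s·(H − f)/(H + s − 2f) = 1350 × (3673.1 − 16) / (3673.1 + 1350 − 2 × 16) = 1350 × 3657.1 / 4991.1 ≈ 989.18 mm ≈ 0.989 m.

0.989 m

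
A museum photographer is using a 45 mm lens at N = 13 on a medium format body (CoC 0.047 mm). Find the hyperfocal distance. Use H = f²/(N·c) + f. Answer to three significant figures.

3.36 m

Hyperfocal distance H = f²/(N·c) + f = 45²/(13 × 0.047) + 45 = 2025/0.611 + 45 ≈ 3359.2 mm ≈ 3.36 m.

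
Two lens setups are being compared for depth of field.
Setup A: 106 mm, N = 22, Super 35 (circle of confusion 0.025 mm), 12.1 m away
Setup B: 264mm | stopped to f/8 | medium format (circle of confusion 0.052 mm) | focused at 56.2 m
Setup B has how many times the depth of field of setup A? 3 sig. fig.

1.95

Setup A: H = 106²/(22×0.025) + 106 ≈ 20535.1 mm; DoF = Df − Dn = 29305 − 7624 ≈ 21681 mm.
Setup B: H = 264²/(8×0.052) + 264 ≈ 167802.5 mm; DoF = Df − Dn = 84368 − 42133 ≈ 42235 mm.
Ratio = 42235 / 21681 ≈ 1.95.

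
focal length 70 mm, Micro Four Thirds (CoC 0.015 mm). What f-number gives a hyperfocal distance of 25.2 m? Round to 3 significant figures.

f/13

Rearrange H = f²/(N·c) + f for N: N = f² / ((H − f)·c).
N = 70² / ((25200 − 70) × 0.015) = 4900 / 376.9 ≈ 13.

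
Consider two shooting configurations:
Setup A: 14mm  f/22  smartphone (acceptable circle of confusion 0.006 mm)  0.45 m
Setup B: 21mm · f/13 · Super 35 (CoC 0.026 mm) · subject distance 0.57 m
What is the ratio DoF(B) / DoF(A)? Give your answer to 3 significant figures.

Setup A: H = 14²/(22×0.006) + 14 ≈ 1498.8 mm; DoF = Df − Dn = 637.06 − 347.86 ≈ 289.20 mm.
Setup B: H = 21²/(13×0.026) + 21 ≈ 1325.7 mm; DoF = Df − Dn = 984.07 − 401.19 ≈ 582.88 mm.
Ratio = 582.88 / 289.20 ≈ 2.02.

2.02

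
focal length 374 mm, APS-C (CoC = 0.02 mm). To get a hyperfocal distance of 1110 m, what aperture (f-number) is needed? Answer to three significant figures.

f/6.30

Rearrange H = f²/(N·c) + f for N: N = f² / ((H − f)·c).
N = 374² / ((1110000 − 374) × 0.02) = 139876 / 22193 ≈ 6.30.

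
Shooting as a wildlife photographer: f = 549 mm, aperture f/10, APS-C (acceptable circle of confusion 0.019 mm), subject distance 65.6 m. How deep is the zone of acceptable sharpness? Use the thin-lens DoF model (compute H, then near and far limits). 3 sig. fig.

Hyperfocal distance H = f²/(N·c) + f = 549²/(10 × 0.019) + 549 = 301401/0.19 + 549 ≈ 1586870.1 mm ≈ 1587 m.
Near limit Dn = s·(H − f)/(H + s − 2f) = 65600 × (1586870.1 − 549) / (1586870.1 + 65600 − 2 × 549) = 65600 × 1586321.1 / 1651372.1 ≈ 63015.9 mm.
Far limit Df = s·(H − f)/(H − s) = 65600 × (1586870.1 − 549) / (1586870.1 − 65600) = 65600 × 1586321.1 / 1521270.1 ≈ 68405.1 mm.
Depth of field = Df − Dn = 68405.1 − 63015.9 ≈ 5389.2 mm ≈ 5.39 m.

5.39 m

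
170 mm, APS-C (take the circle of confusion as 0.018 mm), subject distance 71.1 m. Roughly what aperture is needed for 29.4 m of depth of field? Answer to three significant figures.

Write h = H − f = f²/(N·c). The thin-lens limits are Dn = s·h/(h + (s−f)) and Df = s·h/(h − (s−f)), so DoF = Df − Dn = 2·s·(s−f)·h / (h² − (s−f)²).
That is a quadratic in h: DoF·h² − 2·s·(s−f)·h − DoF·(s−f)² = 0 ⇒ h = (s−f)·(s + √(s² + DoF²)) / DoF = 70930 × (71100 + √(71100² + 29400²)) / 29400 = 70930 × (71100 + 76938.7) / 29400 ≈ 357156 mm.
Then N = f²/(c·h) = 170² / (0.018 × 357156) = 28900 / 6428.8 ≈ 4.50.

f/4.50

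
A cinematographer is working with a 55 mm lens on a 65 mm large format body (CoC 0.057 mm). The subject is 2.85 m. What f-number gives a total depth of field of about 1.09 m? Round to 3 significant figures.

Write h = H − f = f²/(N·c). The thin-lens limits are Dn = s·h/(h + (s−f)) and Df = s·h/(h − (s−f)), so DoF = Df − Dn = 2·s·(s−f)·h / (h² − (s−f)²).
That is a quadratic in h: DoF·h² − 2·s·(s−f)·h − DoF·(s−f)² = 0 ⇒ h = (s−f)·(s + √(s² + DoF²)) / DoF = 2795 × (2850 + √(2850² + 1090²)) / 1090 = 2795 × (2850 + 3051.33) / 1090 ≈ 15132 mm.
Then N = f²/(c·h) = 55² / (0.057 × 15132) = 3025 / 862.54 ≈ 3.51.

f/3.51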